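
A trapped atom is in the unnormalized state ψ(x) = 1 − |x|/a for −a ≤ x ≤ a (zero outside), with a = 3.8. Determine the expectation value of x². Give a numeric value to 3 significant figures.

1.44

⟨x²⟩ = ∫ x²·|ψ|² dx / ∫|ψ|² dx (integrals over the domain).
ψ is even, so ∫ over [−a, a] = 2∫₀ᵃ with ψ = 1 − x/a there: ∫₀ᵃ (1 − x/a)² dx = a/3, ∫₀ᵃ x²(1 − x/a)² dx = a³/30, ∫₀ᵃ x⁴(1 − x/a)² dx = a⁵/105.
State is unnormalized: ∫|ψ|² dx = 2.5333, and ∫ψ*·x²·ψ dx = 3.6581, so ⟨x²⟩ = 3.6581 / 2.5333.
⟨x²⟩ = 1.4440.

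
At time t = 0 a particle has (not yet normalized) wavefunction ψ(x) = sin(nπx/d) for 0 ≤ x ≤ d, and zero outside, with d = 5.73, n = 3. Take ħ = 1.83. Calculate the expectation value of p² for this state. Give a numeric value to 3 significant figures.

p² ψ = −ħ² d²ψ/dx²; ⟨p²⟩ = −ħ² ∫ ψ*·ψ'' dx / ∫|ψ|² dx.
d/dx sin(nπx/d) = (nπ/d)·cos(nπx/d) and d²/dx² sin(nπx/d) = −(nπ/d)²·sin(nπx/d); on 0 ≤ x ≤ d, ∫sin²(nπx/d) dx = d/2 and ∫sin(nπx/d)·cos(nπx/d) dx = 0.
State is unnormalized: ∫|ψ|² dx = 2.8650, and ∫ψ*·(−ħ² ψ'') dx = 25.957, so ⟨p²⟩ = 25.957 / 2.8650.
⟨p²⟩ = 9.0601.

9.06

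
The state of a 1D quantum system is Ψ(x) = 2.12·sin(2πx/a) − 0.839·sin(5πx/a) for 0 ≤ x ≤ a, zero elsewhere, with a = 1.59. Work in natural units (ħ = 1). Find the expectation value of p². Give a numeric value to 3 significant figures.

26.7

p² Ψ = −ħ² d²Ψ/dx²; ⟨p²⟩ = −ħ² ∫ Ψ*·Ψ'' dx / ∫|Ψ|² dx.
d²/dx² sin(jπx/a) = −(jπ/a)²·sin(jπx/a); on 0 ≤ x ≤ a, ∫sin²(jπx/a) dx = a/2 and ∫sin(jπx/a)·sin(lπx/a) dx = 0 for j ≠ l, so only diagonal terms survive in ∫|Ψ|² and ∫Ψ·Ψ″; ∫Ψ·Ψ′ dx = [Ψ²/2] between the walls = 0.
State is unnormalized: ∫|Ψ|² dx = 4.1327, and ∫Ψ*·(−ħ² Ψ'') dx = 110.41, so ⟨p²⟩ = 110.41 / 4.1327.
⟨p²⟩ = 26.717.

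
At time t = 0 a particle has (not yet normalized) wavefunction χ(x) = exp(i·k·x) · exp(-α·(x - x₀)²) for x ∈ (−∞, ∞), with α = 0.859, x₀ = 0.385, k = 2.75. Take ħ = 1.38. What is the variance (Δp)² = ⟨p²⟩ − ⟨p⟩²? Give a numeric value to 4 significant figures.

1.636

Compute ⟨p⟩ and ⟨p²⟩ separately; (Δp)² = ⟨p²⟩ − ⟨p⟩².
Gaussian moments (u = x − x₀): ∫u^(2j)·e^(−2αu²) du = (2j−1)!!/(4α)^j · √(π/(2α)), odd powers integrate to 0; here √(π/(2α)) = 1.3523. Derivatives: χ′ = (ik − 2αu)·χ, χ″ = ((ik − 2αu)² − 2α)·χ; the odd-in-u pieces drop out.
Normalization: ∫|χ|² dx = 1.3523.
⟨p⟩ = 3.7950 and ⟨p²⟩ = 16.038.
(Δp)² = 16.038 − (3.7950)² = 1.6359.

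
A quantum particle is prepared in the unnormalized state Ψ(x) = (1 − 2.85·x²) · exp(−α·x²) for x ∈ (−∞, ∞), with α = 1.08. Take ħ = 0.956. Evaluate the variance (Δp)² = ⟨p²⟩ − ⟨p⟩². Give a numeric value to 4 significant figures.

5.370

Compute ⟨p⟩ and ⟨p²⟩ separately; (Δp)² = ⟨p²⟩ − ⟨p⟩².
Expand each integrand as polynomial × e^(−2αx²) and use ∫x^(2j)·e^(−2αx²) dx = (2j−1)!!/(4α)^j · √(π/(2α)), odd powers → 0; here √(π/(2α)) = 1.2060. Differentiate with the product rule, d/dx e^(−αx²) = −2αx·e^(−αx²).
Normalization: ∫|Ψ|² dx = 1.1894.
⟨p⟩ = 0.0000 and ⟨p²⟩ = 5.3704.
(Δp)² = 5.3704 − (0.0000)² = 5.3704.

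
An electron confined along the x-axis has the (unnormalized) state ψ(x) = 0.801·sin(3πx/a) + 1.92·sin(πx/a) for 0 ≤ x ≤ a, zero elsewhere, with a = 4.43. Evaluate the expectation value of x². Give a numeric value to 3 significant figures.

6.21

⟨x²⟩ = ∫ x²·|ψ|² dx / ∫|ψ|² dx (integrals over the domain).
On 0 ≤ x ≤ a (j ≠ l): ∫sin²(jπx/a) dx = a/2, ∫sin(jπx/a)·sin(lπx/a) dx = 0; diagonal moments ∫x·sin²(jπx/a) dx = a²/4, ∫x²·sin²(jπx/a) dx = a³·(1/6 − 1/(4j²π²)); cross terms ∫x·sin(jπx/a)·sin(lπx/a) dx = 0 for j + l even and −4jla²/(π²(j² − l²)²) for j + l odd, ∫x²·sin(jπx/a)·sin(lπx/a) dx = (−1)^(j+l)·4jla³/(π²(j² − l²)²); higher powers the same way via product-to-sum and parts.
State is unnormalized: ∫|ψ|² dx = 9.5865, and ∫ψ*·x²·ψ dx = 59.517, so ⟨x²⟩ = 59.517 / 9.5865.
⟨x²⟩ = 6.2084.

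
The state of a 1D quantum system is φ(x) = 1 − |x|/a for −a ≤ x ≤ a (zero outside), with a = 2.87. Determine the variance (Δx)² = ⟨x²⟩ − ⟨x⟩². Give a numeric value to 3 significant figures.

Compute ⟨x⟩ and ⟨x²⟩ separately, then (Δx)² = ⟨x²⟩ − ⟨x⟩².
φ is even, so ∫ over [−a, a] = 2∫₀ᵃ with φ = 1 − x/a there: ∫₀ᵃ (1 − x/a)² dx = a/3, ∫₀ᵃ x²(1 − x/a)² dx = a³/30, ∫₀ᵃ x⁴(1 − x/a)² dx = a⁵/105.
Normalization: ∫|φ|² dx = 1.9133.
⟨x⟩ = 0.0000 and ⟨x²⟩ = 0.82369.
(Δx)² = 0.82369 − (0.0000)² = 0.82369.

0.824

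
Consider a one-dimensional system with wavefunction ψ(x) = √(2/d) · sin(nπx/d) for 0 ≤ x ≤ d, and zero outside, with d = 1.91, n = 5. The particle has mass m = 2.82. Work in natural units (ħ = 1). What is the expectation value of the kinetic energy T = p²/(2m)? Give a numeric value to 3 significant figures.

T = −(ħ²/2m) d²/dx², so ⟨T⟩ = −(ħ²/2m) ∫ ψ*·ψ'' dx; with m = 2.82.
d/dx sin(nπx/d) = (nπ/d)·cos(nπx/d) and d²/dx² sin(nπx/d) = −(nπ/d)²·sin(nπx/d); on 0 ≤ x ≤ d, ∫sin²(nπx/d) dx = d/2 and ∫sin(nπx/d)·cos(nπx/d) dx = 0.
⟨T⟩ = 11.992.

12.0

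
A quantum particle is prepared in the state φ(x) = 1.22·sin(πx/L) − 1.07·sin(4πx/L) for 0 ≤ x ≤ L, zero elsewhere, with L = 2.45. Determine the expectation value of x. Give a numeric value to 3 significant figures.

⟨x⟩ = ∫ x·|φ|² dx / ∫|φ|² dx (integrals over the domain).
On 0 ≤ x ≤ L (j ≠ l): ∫sin²(jπx/L) dx = L/2, ∫sin(jπx/L)·sin(lπx/L) dx = 0; diagonal moments ∫x·sin²(jπx/L) dx = L²/4, ∫x²·sin²(jπx/L) dx = L³·(1/6 − 1/(4j²π²)); cross terms ∫x·sin(jπx/L)·sin(lπx/L) dx = 0 for j + l even and −4jlL²/(π²(j² − l²)²) for j + l odd, ∫x²·sin(jπx/L)·sin(lπx/L) dx = (−1)^(j+l)·4jlL³/(π²(j² − l²)²); higher powers the same way via product-to-sum and parts.
State is unnormalized: ∫|φ|² dx = 3.2258, and ∫φ*·x·φ dx = 4.0645, so ⟨x⟩ = 4.0645 / 3.2258.
⟨x⟩ = 1.2600.

1.26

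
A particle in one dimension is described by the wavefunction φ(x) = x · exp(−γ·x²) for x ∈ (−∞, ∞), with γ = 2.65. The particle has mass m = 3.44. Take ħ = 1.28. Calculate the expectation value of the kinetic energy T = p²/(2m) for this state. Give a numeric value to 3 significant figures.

1.89

T = −(ħ²/2m) d²/dx², so ⟨T⟩ = −(ħ²/2m) ∫ φ*·φ'' dx / ∫|φ|² dx; with m = 3.44.
Expand each integrand as polynomial × e^(−2γx²) and use ∫x^(2j)·e^(−2γx²) dx = (2j−1)!!/(4γ)^j · √(π/(2γ)), odd powers → 0; here √(π/(2γ)) = 0.76990. Differentiate with the product rule, d/dx e^(−γx²) = −2γx·e^(−γx²).
State is unnormalized: ∫|φ|² dx = 0.072633, and ∫φ*·(−ħ²/2m · φ'') dx = 0.13751, so ⟨T⟩ = 0.13751 / 0.072633.
⟨T⟩ = 1.8932.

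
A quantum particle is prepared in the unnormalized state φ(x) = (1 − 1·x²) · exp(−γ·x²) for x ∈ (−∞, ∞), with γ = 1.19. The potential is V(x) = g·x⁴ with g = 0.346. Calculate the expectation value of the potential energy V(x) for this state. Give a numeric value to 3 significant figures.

⟨V⟩ = ∫ V(x)·|φ|² dx / ∫|φ|² dx.
Expand each integrand as polynomial × e^(−2γx²) and use ∫x^(2j)·e^(−2γx²) dx = (2j−1)!!/(4γ)^j · √(π/(2γ)), odd powers → 0; here √(π/(2γ)) = 1.1489.
State is unnormalized: ∫|φ|² dx = 0.81830, and ∫φ*·V(x)·φ dx = 0.023364, so ⟨V⟩ = 0.023364 / 0.81830.
⟨V⟩ = 0.028552.

0.0286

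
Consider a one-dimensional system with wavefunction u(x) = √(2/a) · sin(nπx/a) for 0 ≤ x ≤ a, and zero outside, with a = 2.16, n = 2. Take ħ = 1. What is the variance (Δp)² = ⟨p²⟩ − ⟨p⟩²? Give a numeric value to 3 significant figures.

Compute ⟨p⟩ and ⟨p²⟩ separately; (Δp)² = ⟨p²⟩ − ⟨p⟩².
d/dx sin(nπx/a) = (nπ/a)·cos(nπx/a) and d²/dx² sin(nπx/a) = −(nπ/a)²·sin(nπx/a); on 0 ≤ x ≤ a, ∫sin²(nπx/a) dx = a/2 and ∫sin(nπx/a)·cos(nπx/a) dx = 0.
⟨p⟩ = 0.0000 and ⟨p²⟩ = 8.4616.
(Δp)² = 8.4616 − (0.0000)² = 8.4616.

8.46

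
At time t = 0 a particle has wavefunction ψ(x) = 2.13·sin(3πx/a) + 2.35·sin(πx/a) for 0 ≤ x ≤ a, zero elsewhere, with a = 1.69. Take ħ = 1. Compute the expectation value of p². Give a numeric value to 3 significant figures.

15.9

p² ψ = −ħ² d²ψ/dx²; ⟨p²⟩ = −ħ² ∫ ψ*·ψ'' dx / ∫|ψ|² dx.
d²/dx² sin(jπx/a) = −(jπ/a)²·sin(jπx/a); on 0 ≤ x ≤ a, ∫sin²(jπx/a) dx = a/2 and ∫sin(jπx/a)·sin(lπx/a) dx = 0 for j ≠ l, so only diagonal terms survive in ∫|ψ|² and ∫ψ·ψ″; ∫ψ·ψ′ dx = [ψ²/2] between the walls = 0.
State is unnormalized: ∫|ψ|² dx = 8.5002, and ∫ψ*·(−ħ² ψ'') dx = 135.36, so ⟨p²⟩ = 135.36 / 8.5002.
⟨p²⟩ = 15.924.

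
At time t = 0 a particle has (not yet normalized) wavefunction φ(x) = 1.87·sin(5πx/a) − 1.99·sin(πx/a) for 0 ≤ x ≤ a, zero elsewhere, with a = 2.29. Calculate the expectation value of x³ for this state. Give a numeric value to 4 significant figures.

2.374

⟨x³⟩ = ∫ x³·|φ|² dx / ∫|φ|² dx (integrals over the domain).
On 0 ≤ x ≤ a (j ≠ l): ∫sin²(jπx/a) dx = a/2, ∫sin(jπx/a)·sin(lπx/a) dx = 0; diagonal moments ∫x·sin²(jπx/a) dx = a²/4, ∫x²·sin²(jπx/a) dx = a³·(1/6 − 1/(4j²π²)); cross terms ∫x·sin(jπx/a)·sin(lπx/a) dx = 0 for j + l even and −4jla²/(π²(j² − l²)²) for j + l odd, ∫x²·sin(jπx/a)·sin(lπx/a) dx = (−1)^(j+l)·4jla³/(π²(j² − l²)²); higher powers the same way via product-to-sum and parts.
State is unnormalized: ∫|φ|² dx = 8.5383, and ∫φ*·x³·φ dx = 20.270, so ⟨x³⟩ = 20.270 / 8.5383.
⟨x³⟩ = 2.3740.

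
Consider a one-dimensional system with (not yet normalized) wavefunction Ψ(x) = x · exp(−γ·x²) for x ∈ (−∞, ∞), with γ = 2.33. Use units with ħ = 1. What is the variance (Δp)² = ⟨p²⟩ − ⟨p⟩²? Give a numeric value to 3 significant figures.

Compute ⟨p⟩ and ⟨p²⟩ separately; (Δp)² = ⟨p²⟩ − ⟨p⟩².
Expand each integrand as polynomial × e^(−2γx²) and use ∫x^(2j)·e^(−2γx²) dx = (2j−1)!!/(4γ)^j · √(π/(2γ)), odd powers → 0; here √(π/(2γ)) = 0.82107. Differentiate with the product rule, d/dx e^(−γx²) = −2γx·e^(−γx²).
Normalization: ∫|Ψ|² dx = 0.088098.
⟨p⟩ = 0.0000 and ⟨p²⟩ = 6.9900.
(Δp)² = 6.9900 − (0.0000)² = 6.9900.

6.99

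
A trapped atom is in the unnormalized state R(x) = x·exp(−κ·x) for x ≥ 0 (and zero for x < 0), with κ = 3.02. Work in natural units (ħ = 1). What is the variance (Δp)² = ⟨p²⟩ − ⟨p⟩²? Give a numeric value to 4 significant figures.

Compute ⟨p⟩ and ⟨p²⟩ separately; (Δp)² = ⟨p²⟩ − ⟨p⟩².
Differentiate x·exp(−κ·x) with the product rule; every integrand then reduces to terms xʲ·e^(−2κx) on [0, ∞), with ∫₀^∞ xʲ·e^(−2κx) dx = j!/(2κ)^(j+1).
Normalization: ∫|R|² dx = 0.0090765.
⟨p⟩ = 0.0000 and ⟨p²⟩ = 9.1204.
(Δp)² = 9.1204 − (0.0000)² = 9.1204.

9.120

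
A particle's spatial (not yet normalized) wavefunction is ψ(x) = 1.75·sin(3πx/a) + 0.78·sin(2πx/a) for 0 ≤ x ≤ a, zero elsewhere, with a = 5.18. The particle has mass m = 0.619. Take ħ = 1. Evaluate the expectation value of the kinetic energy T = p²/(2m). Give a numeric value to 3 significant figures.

T = −(ħ²/2m) d²/dx², so ⟨T⟩ = −(ħ²/2m) ∫ ψ*·ψ'' dx / ∫|ψ|² dx; with m = 0.619.
d²/dx² sin(jπx/a) = −(jπ/a)²·sin(jπx/a); on 0 ≤ x ≤ a, ∫sin²(jπx/a) dx = a/2 and ∫sin(jπx/a)·sin(lπx/a) dx = 0 for j ≠ l, so only diagonal terms survive in ∫|ψ|² and ∫ψ·ψ″; ∫ψ·ψ′ dx = [ψ²/2] between the walls = 0.
State is unnormalized: ∫|ψ|² dx = 9.5076, and ∫ψ*·(−ħ²/2m · ψ'') dx = 23.083, so ⟨T⟩ = 23.083 / 9.5076.
⟨T⟩ = 2.4278.

2.43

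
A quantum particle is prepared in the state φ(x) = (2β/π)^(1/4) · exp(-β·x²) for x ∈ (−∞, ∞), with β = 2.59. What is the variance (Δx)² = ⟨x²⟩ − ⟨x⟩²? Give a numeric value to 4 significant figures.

0.09653

Compute ⟨x⟩ and ⟨x²⟩ separately, then (Δx)² = ⟨x²⟩ − ⟨x⟩².
Gaussian moments: ∫x^(2j)·e^(−2βx²) dx = (2j−1)!!/(4β)^j · √(π/(2β)), odd powers integrate to 0; here √(π/(2β)) = 0.77877.
⟨x⟩ = 0.0000 and ⟨x²⟩ = 0.096525.
(Δx)² = 0.096525 − (0.0000)² = 0.096525.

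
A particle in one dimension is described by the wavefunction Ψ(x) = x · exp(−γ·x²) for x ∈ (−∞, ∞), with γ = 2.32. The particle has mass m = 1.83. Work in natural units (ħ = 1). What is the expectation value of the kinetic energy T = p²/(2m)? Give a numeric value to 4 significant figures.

T = −(ħ²/2m) d²/dx², so ⟨T⟩ = −(ħ²/2m) ∫ Ψ*·Ψ'' dx / ∫|Ψ|² dx; with m = 1.83.
Expand each integrand as polynomial × e^(−2γx²) and use ∫x^(2j)·e^(−2γx²) dx = (2j−1)!!/(4γ)^j · √(π/(2γ)), odd powers → 0; here √(π/(2γ)) = 0.82284. Differentiate with the product rule, d/dx e^(−γx²) = −2γx·e^(−γx²).
State is unnormalized: ∫|Ψ|² dx = 0.088668, and ∫Ψ*·(−ħ²/2m · Ψ'') dx = 0.16861, so ⟨T⟩ = 0.16861 / 0.088668.
⟨T⟩ = 1.9016.

1.902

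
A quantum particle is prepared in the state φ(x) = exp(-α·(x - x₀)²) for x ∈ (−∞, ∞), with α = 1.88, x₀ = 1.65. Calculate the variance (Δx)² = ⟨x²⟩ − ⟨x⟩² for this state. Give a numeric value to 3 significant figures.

Compute ⟨x⟩ and ⟨x²⟩ separately, then (Δx)² = ⟨x²⟩ − ⟨x⟩².
Gaussian moments (u = x − x₀): ∫u^(2j)·e^(−2αu²) du = (2j−1)!!/(4α)^j · √(π/(2α)), odd powers integrate to 0; here √(π/(2α)) = 0.91407.
Normalization: ∫|φ|² dx = 0.91407.
⟨x⟩ = 1.6500 and ⟨x²⟩ = 2.8555.
(Δx)² = 2.8555 − (1.6500)² = 0.13298.

0.133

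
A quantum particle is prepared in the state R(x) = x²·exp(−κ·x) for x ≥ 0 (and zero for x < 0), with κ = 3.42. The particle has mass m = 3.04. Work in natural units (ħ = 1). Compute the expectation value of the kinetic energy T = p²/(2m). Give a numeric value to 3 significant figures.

T = −(ħ²/2m) d²/dx², so ⟨T⟩ = −(ħ²/2m) ∫ R*·R'' dx / ∫|R|² dx; with m = 3.04.
Differentiate x²·exp(−κ·x) with the product rule; every integrand then reduces to terms xʲ·e^(−2κx) on [0, ∞), with ∫₀^∞ xʲ·e^(−2κx) dx = j!/(2κ)^(j+1).
State is unnormalized: ∫|R|² dx = 0.0016030, and ∫R*·(−ħ²/2m · R'') dx = 0.0010279, so ⟨T⟩ = 0.0010279 / 0.0016030.
⟨T⟩ = 0.64125.

0.641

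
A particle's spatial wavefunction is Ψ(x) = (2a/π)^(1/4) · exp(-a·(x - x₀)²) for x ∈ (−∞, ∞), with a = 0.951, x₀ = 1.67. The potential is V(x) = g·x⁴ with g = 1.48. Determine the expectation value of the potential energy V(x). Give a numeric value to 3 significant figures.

18.3

⟨V⟩ = ∫ V(x)·|Ψ|² dx.
Gaussian moments (u = x − x₀): ∫u^(2j)·e^(−2au²) du = (2j−1)!!/(4a)^j · √(π/(2a)), odd powers integrate to 0; here √(π/(2a)) = 1.2852.
⟨V⟩ = 18.329.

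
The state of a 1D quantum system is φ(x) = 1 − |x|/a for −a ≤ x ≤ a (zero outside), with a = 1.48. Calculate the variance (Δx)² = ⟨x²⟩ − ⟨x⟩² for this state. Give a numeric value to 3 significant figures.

Compute ⟨x⟩ and ⟨x²⟩ separately, then (Δx)² = ⟨x²⟩ − ⟨x⟩².
φ is even, so ∫ over [−a, a] = 2∫₀ᵃ with φ = 1 − x/a there: ∫₀ᵃ (1 − x/a)² dx = a/3, ∫₀ᵃ x²(1 − x/a)² dx = a³/30, ∫₀ᵃ x⁴(1 − x/a)² dx = a⁵/105.
Normalization: ∫|φ|² dx = 0.98667.
⟨x⟩ = 0.0000 and ⟨x²⟩ = 0.21904.
(Δx)² = 0.21904 − (0.0000)² = 0.21904.

0.219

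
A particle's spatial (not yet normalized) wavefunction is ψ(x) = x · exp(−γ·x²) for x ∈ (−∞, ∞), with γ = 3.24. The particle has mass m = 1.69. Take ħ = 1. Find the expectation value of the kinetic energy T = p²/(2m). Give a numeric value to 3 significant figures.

T = −(ħ²/2m) d²/dx², so ⟨T⟩ = −(ħ²/2m) ∫ ψ*·ψ'' dx / ∫|ψ|² dx; with m = 1.69.
Expand each integrand as polynomial × e^(−2γx²) and use ∫x^(2j)·e^(−2γx²) dx = (2j−1)!!/(4γ)^j · √(π/(2γ)), odd powers → 0; here √(π/(2γ)) = 0.69629. Differentiate with the product rule, d/dx e^(−γx²) = −2γx·e^(−γx²).
State is unnormalized: ∫|ψ|² dx = 0.053726, and ∫ψ*·(−ħ²/2m · ψ'') dx = 0.15450, so ⟨T⟩ = 0.15450 / 0.053726.
⟨T⟩ = 2.8757.

2.88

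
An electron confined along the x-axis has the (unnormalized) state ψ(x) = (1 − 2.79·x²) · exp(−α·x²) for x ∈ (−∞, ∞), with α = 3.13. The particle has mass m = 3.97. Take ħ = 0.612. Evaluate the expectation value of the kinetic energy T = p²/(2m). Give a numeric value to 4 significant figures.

T = −(ħ²/2m) d²/dx², so ⟨T⟩ = −(ħ²/2m) ∫ ψ*·ψ'' dx / ∫|ψ|² dx; with m = 3.97.
Expand each integrand as polynomial × e^(−2αx²) and use ∫x^(2j)·e^(−2αx²) dx = (2j−1)!!/(4α)^j · √(π/(2α)), odd powers → 0; here √(π/(2α)) = 0.70842. Differentiate with the product rule, d/dx e^(−αx²) = −2αx·e^(−αx²).
State is unnormalized: ∫|ψ|² dx = 0.49822, and ∫ψ*·(−ħ²/2m · ψ'') dx = 0.18757, so ⟨T⟩ = 0.18757 / 0.49822.
⟨T⟩ = 0.37648.

0.3765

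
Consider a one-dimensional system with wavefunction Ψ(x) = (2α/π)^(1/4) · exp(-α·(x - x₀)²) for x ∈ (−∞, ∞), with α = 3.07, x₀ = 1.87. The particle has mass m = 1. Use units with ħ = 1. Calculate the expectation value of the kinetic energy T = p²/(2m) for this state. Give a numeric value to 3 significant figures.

1.54

T = −(ħ²/2m) d²/dx², so ⟨T⟩ = −(ħ²/2m) ∫ Ψ*·Ψ'' dx; with m = 1.
Gaussian moments (u = x − x₀): ∫u^(2j)·e^(−2αu²) du = (2j−1)!!/(4α)^j · √(π/(2α)), odd powers integrate to 0; here √(π/(2α)) = 0.71530. Derivatives: d/dx e^(−αu²) = −2αu·e^(−αu²), d²/dx² e^(−αu²) = (4α²u² − 2α)·e^(−αu²).
⟨T⟩ = 1.5350.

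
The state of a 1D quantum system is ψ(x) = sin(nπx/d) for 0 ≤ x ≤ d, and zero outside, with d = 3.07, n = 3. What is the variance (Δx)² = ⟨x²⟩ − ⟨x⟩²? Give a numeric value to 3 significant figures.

0.732

Compute ⟨x⟩ and ⟨x²⟩ separately, then (Δx)² = ⟨x²⟩ − ⟨x⟩².
With sin²θ = (1 − cos2θ)/2 on 0 ≤ x ≤ d: ∫sin²(nπx/d) dx = d/2, ∫x·sin²(nπx/d) dx = d²/4, ∫x²·sin²(nπx/d) dx = d³·(1/6 − 1/(4n²π²)); higher powers xᵏ the same way, integrating xᵏ·cos(2nπx/d) by parts.
Normalization: ∫|ψ|² dx = 1.5350.
⟨x⟩ = 1.5350 and ⟨x²⟩ = 3.0886.
(Δx)² = 3.0886 − (1.5350)² = 0.73236.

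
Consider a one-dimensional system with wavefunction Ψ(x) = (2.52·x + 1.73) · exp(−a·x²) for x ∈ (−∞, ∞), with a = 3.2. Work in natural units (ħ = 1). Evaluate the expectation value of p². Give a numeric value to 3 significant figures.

p² Ψ = −ħ² d²Ψ/dx²; ⟨p²⟩ = −ħ² ∫ Ψ*·Ψ'' dx / ∫|Ψ|² dx.
Expand each integrand as polynomial × e^(−2ax²) and use ∫x^(2j)·e^(−2ax²) dx = (2j−1)!!/(4a)^j · √(π/(2a)), odd powers → 0; here √(π/(2a)) = 0.70062. Differentiate with the product rule, d/dx e^(−ax²) = −2ax·e^(−ax²).
State is unnormalized: ∫|Ψ|² dx = 2.4445, and ∫Ψ*·(−ħ² Ψ'') dx = 10.047, so ⟨p²⟩ = 10.047 / 2.4445.
⟨p²⟩ = 4.1101.

4.11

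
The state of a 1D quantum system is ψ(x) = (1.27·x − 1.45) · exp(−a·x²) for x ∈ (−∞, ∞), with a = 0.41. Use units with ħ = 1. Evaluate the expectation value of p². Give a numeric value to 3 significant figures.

0.671

p² ψ = −ħ² d²ψ/dx²; ⟨p²⟩ = −ħ² ∫ ψ*·ψ'' dx / ∫|ψ|² dx.
Expand each integrand as polynomial × e^(−2ax²) and use ∫x^(2j)·e^(−2ax²) dx = (2j−1)!!/(4a)^j · √(π/(2a)), odd powers → 0; here √(π/(2a)) = 1.9573. Differentiate with the product rule, d/dx e^(−ax²) = −2ax·e^(−ax²).
State is unnormalized: ∫|ψ|² dx = 6.0403, and ∫ψ*·(−ħ² ψ'') dx = 4.0550, so ⟨p²⟩ = 4.0550 / 6.0403.
⟨p²⟩ = 0.67133.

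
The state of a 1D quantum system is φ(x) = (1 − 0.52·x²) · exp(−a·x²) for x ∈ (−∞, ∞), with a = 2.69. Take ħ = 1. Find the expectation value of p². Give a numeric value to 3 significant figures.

3.29

p² φ = −ħ² d²φ/dx²; ⟨p²⟩ = −ħ² ∫ φ*·φ'' dx / ∫|φ|² dx.
Expand each integrand as polynomial × e^(−2ax²) and use ∫x^(2j)·e^(−2ax²) dx = (2j−1)!!/(4a)^j · √(π/(2a)), odd powers → 0; here √(π/(2a)) = 0.76416. Differentiate with the product rule, d/dx e^(−ax²) = −2ax·e^(−ax²).
State is unnormalized: ∫|φ|² dx = 0.69565, and ∫φ*·(−ħ² φ'') dx = 2.2879, so ⟨p²⟩ = 2.2879 / 0.69565.
⟨p²⟩ = 3.2888.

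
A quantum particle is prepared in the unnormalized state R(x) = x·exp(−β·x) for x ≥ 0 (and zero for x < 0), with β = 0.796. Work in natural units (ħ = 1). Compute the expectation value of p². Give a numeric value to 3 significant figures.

0.634

p² R = −ħ² d²R/dx²; ⟨p²⟩ = −ħ² ∫ R*·R'' dx / ∫|R|² dx.
Differentiate x·exp(−β·x) with the product rule; every integrand then reduces to terms xʲ·e^(−2βx) on [0, ∞), with ∫₀^∞ xʲ·e^(−2βx) dx = j!/(2β)^(j+1).
State is unnormalized: ∫|R|² dx = 0.49568, and ∫R*·(−ħ² R'') dx = 0.31407, so ⟨p²⟩ = 0.31407 / 0.49568.
⟨p²⟩ = 0.63362.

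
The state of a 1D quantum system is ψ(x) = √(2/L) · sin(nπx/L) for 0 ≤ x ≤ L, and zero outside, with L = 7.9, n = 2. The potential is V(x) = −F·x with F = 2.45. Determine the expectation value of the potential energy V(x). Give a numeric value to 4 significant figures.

⟨V⟩ = ∫ V(x)·|ψ|² dx.
With sin²θ = (1 − cos2θ)/2 on 0 ≤ x ≤ L: ∫sin²(nπx/L) dx = L/2, ∫x·sin²(nπx/L) dx = L²/4, ∫x²·sin²(nπx/L) dx = L³·(1/6 − 1/(4n²π²)); higher powers xᵏ the same way, integrating xᵏ·cos(2nπx/L) by parts.
⟨V⟩ = -9.6775.

-9.678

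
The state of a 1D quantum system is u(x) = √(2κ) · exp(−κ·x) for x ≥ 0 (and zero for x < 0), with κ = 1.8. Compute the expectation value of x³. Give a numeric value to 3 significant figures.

⟨x³⟩ = ∫ x³·|u|² dx (integrals over the domain).
Every integrand reduces to terms xʲ·e^(−2κx) on [0, ∞); use ∫₀^∞ xʲ·e^(−2κx) dx = j!/(2κ)^(j+1).
⟨x³⟩ = 0.12860.

0.129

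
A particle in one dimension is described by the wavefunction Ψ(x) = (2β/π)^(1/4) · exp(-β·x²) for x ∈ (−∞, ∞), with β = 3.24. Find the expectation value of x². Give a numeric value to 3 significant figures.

0.0772

⟨x²⟩ = ∫ x²·|Ψ|² dx (integrals over the domain).
Gaussian moments: ∫x^(2j)·e^(−2βx²) dx = (2j−1)!!/(4β)^j · √(π/(2β)), odd powers integrate to 0; here √(π/(2β)) = 0.69629.
⟨x²⟩ = 0.077160.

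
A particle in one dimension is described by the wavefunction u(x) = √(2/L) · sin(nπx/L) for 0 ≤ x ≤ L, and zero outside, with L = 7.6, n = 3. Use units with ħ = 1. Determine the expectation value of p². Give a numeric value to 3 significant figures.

p² u = −ħ² d²u/dx²; ⟨p²⟩ = −ħ² ∫ u*·u'' dx.
d/dx sin(nπx/L) = (nπ/L)·cos(nπx/L) and d²/dx² sin(nπx/L) = −(nπ/L)²·sin(nπx/L); on 0 ≤ x ≤ L, ∫sin²(nπx/L) dx = L/2 and ∫sin(nπx/L)·cos(nπx/L) dx = 0.
⟨p²⟩ = 1.5379.

1.54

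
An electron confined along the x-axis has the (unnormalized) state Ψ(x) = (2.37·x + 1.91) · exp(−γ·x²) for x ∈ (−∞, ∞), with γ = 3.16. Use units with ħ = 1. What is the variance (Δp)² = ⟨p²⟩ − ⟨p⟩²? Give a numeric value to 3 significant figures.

3.85

Compute ⟨p⟩ and ⟨p²⟩ separately; (Δp)² = ⟨p²⟩ − ⟨p⟩².
Expand each integrand as polynomial × e^(−2γx²) and use ∫x^(2j)·e^(−2γx²) dx = (2j−1)!!/(4γ)^j · √(π/(2γ)), odd powers → 0; here √(π/(2γ)) = 0.70504. Differentiate with the product rule, d/dx e^(−γx²) = −2γx·e^(−γx²).
Normalization: ∫|Ψ|² dx = 2.8854.
⟨p⟩ = 0.0000 and ⟨p²⟩ = 3.8462.
(Δp)² = 3.8462 − (0.0000)² = 3.8462.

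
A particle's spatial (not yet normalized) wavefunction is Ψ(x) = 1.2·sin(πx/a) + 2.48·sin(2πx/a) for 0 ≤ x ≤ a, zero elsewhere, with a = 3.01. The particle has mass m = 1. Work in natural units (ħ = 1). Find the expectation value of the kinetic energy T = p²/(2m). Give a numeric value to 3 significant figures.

1.87

T = −(ħ²/2m) d²/dx², so ⟨T⟩ = −(ħ²/2m) ∫ Ψ*·Ψ'' dx / ∫|Ψ|² dx; with m = 1.
d²/dx² sin(jπx/a) = −(jπ/a)²·sin(jπx/a); on 0 ≤ x ≤ a, ∫sin²(jπx/a) dx = a/2 and ∫sin(jπx/a)·sin(lπx/a) dx = 0 for j ≠ l, so only diagonal terms survive in ∫|Ψ|² and ∫Ψ·Ψ″; ∫Ψ·Ψ′ dx = [Ψ²/2] between the walls = 0.
State is unnormalized: ∫|Ψ|² dx = 11.424, and ∫Ψ*·(−ħ²/2m · Ψ'') dx = 21.347, so ⟨T⟩ = 21.347 / 11.424.
⟨T⟩ = 1.8687.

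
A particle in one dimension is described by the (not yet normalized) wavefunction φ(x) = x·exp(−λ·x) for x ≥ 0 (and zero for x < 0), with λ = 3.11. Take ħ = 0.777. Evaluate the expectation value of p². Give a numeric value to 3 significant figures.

5.84

p² φ = −ħ² d²φ/dx²; ⟨p²⟩ = −ħ² ∫ φ*·φ'' dx / ∫|φ|² dx.
Differentiate x·exp(−λ·x) with the product rule; every integrand then reduces to terms xʲ·e^(−2λx) on [0, ∞), with ∫₀^∞ xʲ·e^(−2λx) dx = j!/(2λ)^(j+1).
State is unnormalized: ∫|φ|² dx = 0.0083111, and ∫φ*·(−ħ² φ'') dx = 0.048531, so ⟨p²⟩ = 0.048531 / 0.0083111.
⟨p²⟩ = 5.8393.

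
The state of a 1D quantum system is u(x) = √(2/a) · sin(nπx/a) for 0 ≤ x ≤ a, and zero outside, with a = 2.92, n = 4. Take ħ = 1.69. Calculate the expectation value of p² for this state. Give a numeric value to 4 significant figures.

52.90

p² u = −ħ² d²u/dx²; ⟨p²⟩ = −ħ² ∫ u*·u'' dx.
d/dx sin(nπx/a) = (nπ/a)·cos(nπx/a) and d²/dx² sin(nπx/a) = −(nπ/a)²·sin(nπx/a); on 0 ≤ x ≤ a, ∫sin²(nπx/a) dx = a/2 and ∫sin(nπx/a)·cos(nπx/a) dx = 0.
⟨p²⟩ = 52.897.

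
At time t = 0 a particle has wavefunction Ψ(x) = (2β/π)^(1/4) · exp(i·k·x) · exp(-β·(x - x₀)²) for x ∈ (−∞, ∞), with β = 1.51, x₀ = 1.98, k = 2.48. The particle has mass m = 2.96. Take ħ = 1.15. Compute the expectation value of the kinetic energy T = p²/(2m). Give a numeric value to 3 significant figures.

T = −(ħ²/2m) d²/dx², so ⟨T⟩ = −(ħ²/2m) ∫ Ψ*·Ψ'' dx; with m = 2.96.
Gaussian moments (u = x − x₀): ∫u^(2j)·e^(−2βu²) du = (2j−1)!!/(4β)^j · √(π/(2β)), odd powers integrate to 0; here √(π/(2β)) = 1.0199. Derivatives: Ψ′ = (ik − 2βu)·Ψ, Ψ″ = ((ik − 2βu)² − 2β)·Ψ; the odd-in-u pieces drop out.
⟨T⟩ = 1.7113.

1.71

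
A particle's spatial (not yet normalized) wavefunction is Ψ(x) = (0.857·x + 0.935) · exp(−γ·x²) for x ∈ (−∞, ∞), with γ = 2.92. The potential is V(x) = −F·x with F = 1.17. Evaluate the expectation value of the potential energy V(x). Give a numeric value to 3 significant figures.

-0.171

⟨V⟩ = ∫ V(x)·|Ψ|² dx / ∫|Ψ|² dx.
Expand each integrand as polynomial × e^(−2γx²) and use ∫x^(2j)·e^(−2γx²) dx = (2j−1)!!/(4γ)^j · √(π/(2γ)), odd powers → 0; here √(π/(2γ)) = 0.73345.
State is unnormalized: ∫|Ψ|² dx = 0.68732, and ∫Ψ*·V(x)·Ψ dx = -0.11774, so ⟨V⟩ = -0.11774 / 0.68732.
⟨V⟩ = -0.17131.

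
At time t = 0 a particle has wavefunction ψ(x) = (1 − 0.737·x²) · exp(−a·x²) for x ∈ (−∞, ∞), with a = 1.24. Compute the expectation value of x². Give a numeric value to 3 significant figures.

⟨x²⟩ = ∫ x²·|ψ|² dx / ∫|ψ|² dx (integrals over the domain).
Expand each integrand as polynomial × e^(−2ax²) and use ∫x^(2j)·e^(−2ax²) dx = (2j−1)!!/(4a)^j · √(π/(2a)), odd powers → 0; here √(π/(2a)) = 1.1255.
State is unnormalized: ∫|ψ|² dx = 0.86558, and ∫ψ*·x²·ψ dx = 0.099763, so ⟨x²⟩ = 0.099763 / 0.86558.
⟨x²⟩ = 0.11526.

0.115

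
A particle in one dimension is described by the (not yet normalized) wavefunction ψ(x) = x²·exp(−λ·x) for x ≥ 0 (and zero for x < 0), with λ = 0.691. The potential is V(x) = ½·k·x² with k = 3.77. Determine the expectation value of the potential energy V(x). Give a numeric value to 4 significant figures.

⟨V⟩ = ∫ V(x)·|ψ|² dx / ∫|ψ|² dx.
Every integrand reduces to terms xʲ·e^(−2λx) on [0, ∞); use ∫₀^∞ xʲ·e^(−2λx) dx = j!/(2λ)^(j+1).
State is unnormalized: ∫|ψ|² dx = 4.7607, and ∫ψ*·V(x)·ψ dx = 140.96, so ⟨V⟩ = 140.96 / 4.7607.
⟨V⟩ = 29.609.

29.61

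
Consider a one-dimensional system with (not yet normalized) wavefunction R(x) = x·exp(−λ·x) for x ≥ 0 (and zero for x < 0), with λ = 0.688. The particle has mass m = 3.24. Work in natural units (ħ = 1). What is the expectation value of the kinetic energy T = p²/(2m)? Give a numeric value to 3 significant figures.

0.0730

T = −(ħ²/2m) d²/dx², so ⟨T⟩ = −(ħ²/2m) ∫ R*·R'' dx / ∫|R|² dx; with m = 3.24.
Differentiate x·exp(−λ·x) with the product rule; every integrand then reduces to terms xʲ·e^(−2λx) on [0, ∞), with ∫₀^∞ xʲ·e^(−2λx) dx = j!/(2λ)^(j+1).
State is unnormalized: ∫|R|² dx = 0.76767, and ∫R*·(−ħ²/2m · R'') dx = 0.056076, so ⟨T⟩ = 0.056076 / 0.76767.
⟨T⟩ = 0.073047.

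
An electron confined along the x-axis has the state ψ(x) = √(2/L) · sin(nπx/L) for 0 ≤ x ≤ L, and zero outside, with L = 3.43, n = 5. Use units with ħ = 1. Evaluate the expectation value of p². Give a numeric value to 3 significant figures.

21.0

p² ψ = −ħ² d²ψ/dx²; ⟨p²⟩ = −ħ² ∫ ψ*·ψ'' dx.
d/dx sin(nπx/L) = (nπ/L)·cos(nπx/L) and d²/dx² sin(nπx/L) = −(nπ/L)²·sin(nπx/L); on 0 ≤ x ≤ L, ∫sin²(nπx/L) dx = L/2 and ∫sin(nπx/L)·cos(nπx/L) dx = 0.
⟨p²⟩ = 20.973.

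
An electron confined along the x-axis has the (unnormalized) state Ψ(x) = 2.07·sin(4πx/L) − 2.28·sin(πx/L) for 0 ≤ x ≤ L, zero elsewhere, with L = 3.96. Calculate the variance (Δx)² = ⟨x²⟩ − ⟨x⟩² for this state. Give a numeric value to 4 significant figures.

0.8457

Compute ⟨x⟩ and ⟨x²⟩ separately, then (Δx)² = ⟨x²⟩ − ⟨x⟩².
On 0 ≤ x ≤ L (j ≠ l): ∫sin²(jπx/L) dx = L/2, ∫sin(jπx/L)·sin(lπx/L) dx = 0; diagonal moments ∫x·sin²(jπx/L) dx = L²/4, ∫x²·sin²(jπx/L) dx = L³·(1/6 − 1/(4j²π²)); cross terms ∫x·sin(jπx/L)·sin(lπx/L) dx = 0 for j + l even and −4jlL²/(π²(j² − l²)²) for j + l odd, ∫x²·sin(jπx/L)·sin(lπx/L) dx = (−1)^(j+l)·4jlL³/(π²(j² − l²)²); higher powers the same way via product-to-sum and parts.
Normalization: ∫|Ψ|² dx = 18.777.
⟨x⟩ = 2.0368 and ⟨x²⟩ = 4.9942.
(Δx)² = 4.9942 − (2.0368)² = 0.84566.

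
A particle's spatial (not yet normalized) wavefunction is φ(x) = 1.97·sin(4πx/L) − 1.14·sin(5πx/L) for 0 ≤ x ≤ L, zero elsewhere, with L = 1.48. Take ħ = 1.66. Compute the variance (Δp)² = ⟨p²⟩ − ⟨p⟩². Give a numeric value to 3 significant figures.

Compute ⟨p⟩ and ⟨p²⟩ separately; (Δp)² = ⟨p²⟩ − ⟨p⟩².
d²/dx² sin(jπx/L) = −(jπ/L)²·sin(jπx/L); on 0 ≤ x ≤ L, ∫sin²(jπx/L) dx = L/2 and ∫sin(jπx/L)·sin(lπx/L) dx = 0 for j ≠ l, so only diagonal terms survive in ∫|φ|² and ∫φ·φ″; ∫φ·φ′ dx = [φ²/2] between the walls = 0.
Normalization: ∫|φ|² dx = 3.8336.
⟨p⟩ = 0.0000 and ⟨p²⟩ = 226.69.
(Δp)² = 226.69 − (0.0000)² = 226.69.

227.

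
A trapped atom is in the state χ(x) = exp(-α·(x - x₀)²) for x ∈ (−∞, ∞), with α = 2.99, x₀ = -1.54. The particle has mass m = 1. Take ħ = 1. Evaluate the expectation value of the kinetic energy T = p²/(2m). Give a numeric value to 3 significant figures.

1.50

T = −(ħ²/2m) d²/dx², so ⟨T⟩ = −(ħ²/2m) ∫ χ*·χ'' dx / ∫|χ|² dx; with m = 1.
Gaussian moments (u = x − x₀): ∫u^(2j)·e^(−2αu²) du = (2j−1)!!/(4α)^j · √(π/(2α)), odd powers integrate to 0; here √(π/(2α)) = 0.72481. Derivatives: d/dx e^(−αu²) = −2αu·e^(−αu²), d²/dx² e^(−αu²) = (4α²u² − 2α)·e^(−αu²).
State is unnormalized: ∫|χ|² dx = 0.72481, and ∫χ*·(−ħ²/2m · χ'') dx = 1.0836, so ⟨T⟩ = 1.0836 / 0.72481.
⟨T⟩ = 1.4950.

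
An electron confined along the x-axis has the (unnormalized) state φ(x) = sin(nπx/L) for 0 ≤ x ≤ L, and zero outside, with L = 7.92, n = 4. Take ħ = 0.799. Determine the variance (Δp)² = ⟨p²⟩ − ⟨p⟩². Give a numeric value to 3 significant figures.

1.61

Compute ⟨p⟩ and ⟨p²⟩ separately; (Δp)² = ⟨p²⟩ − ⟨p⟩².
d/dx sin(nπx/L) = (nπ/L)·cos(nπx/L) and d²/dx² sin(nπx/L) = −(nπ/L)²·sin(nπx/L); on 0 ≤ x ≤ L, ∫sin²(nπx/L) dx = L/2 and ∫sin(nπx/L)·cos(nπx/L) dx = 0.
Normalization: ∫|φ|² dx = 3.9600.
⟨p⟩ = 0.0000 and ⟨p²⟩ = 1.6072.
(Δp)² = 1.6072 − (0.0000)² = 1.6072.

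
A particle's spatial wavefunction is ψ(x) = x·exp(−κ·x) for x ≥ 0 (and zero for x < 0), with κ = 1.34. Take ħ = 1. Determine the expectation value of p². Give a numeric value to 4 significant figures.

1.796

p² ψ = −ħ² d²ψ/dx²; ⟨p²⟩ = −ħ² ∫ ψ*·ψ'' dx / ∫|ψ|² dx.
Differentiate x·exp(−κ·x) with the product rule; every integrand then reduces to terms xʲ·e^(−2κx) on [0, ∞), with ∫₀^∞ xʲ·e^(−2κx) dx = j!/(2κ)^(j+1).
State is unnormalized: ∫|ψ|² dx = 0.10390, and ∫ψ*·(−ħ² ψ'') dx = 0.18657, so ⟨p²⟩ = 0.18657 / 0.10390.
⟨p²⟩ = 1.7956.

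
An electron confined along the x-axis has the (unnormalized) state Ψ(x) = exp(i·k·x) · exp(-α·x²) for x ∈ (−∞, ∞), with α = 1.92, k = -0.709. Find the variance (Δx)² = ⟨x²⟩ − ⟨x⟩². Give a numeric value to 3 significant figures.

0.130

Compute ⟨x⟩ and ⟨x²⟩ separately, then (Δx)² = ⟨x²⟩ − ⟨x⟩².
Gaussian moments: ∫x^(2j)·e^(−2αx²) dx = (2j−1)!!/(4α)^j · √(π/(2α)), odd powers integrate to 0; here √(π/(2α)) = 0.90450.
Normalization: ∫|Ψ|² dx = 0.90450.
⟨x⟩ = 0.0000 and ⟨x²⟩ = 0.13021.
(Δx)² = 0.13021 − (0.0000)² = 0.13021.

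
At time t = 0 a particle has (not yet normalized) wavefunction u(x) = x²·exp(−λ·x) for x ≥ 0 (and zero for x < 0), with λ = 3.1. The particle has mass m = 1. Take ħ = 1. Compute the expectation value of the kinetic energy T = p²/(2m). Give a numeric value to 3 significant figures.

T = −(ħ²/2m) d²/dx², so ⟨T⟩ = −(ħ²/2m) ∫ u*·u'' dx / ∫|u|² dx; with m = 1.
Differentiate x²·exp(−λ·x) with the product rule; every integrand then reduces to terms xʲ·e^(−2λx) on [0, ∞), with ∫₀^∞ xʲ·e^(−2λx) dx = j!/(2λ)^(j+1).
State is unnormalized: ∫|u|² dx = 0.0026197, and ∫u*·(−ħ²/2m · u'') dx = 0.0041959, so ⟨T⟩ = 0.0041959 / 0.0026197.
⟨T⟩ = 1.6017.

1.60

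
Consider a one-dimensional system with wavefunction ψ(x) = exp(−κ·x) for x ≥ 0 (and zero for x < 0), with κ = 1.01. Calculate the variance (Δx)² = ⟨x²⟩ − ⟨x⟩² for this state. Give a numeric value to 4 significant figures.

Compute ⟨x⟩ and ⟨x²⟩ separately, then (Δx)² = ⟨x²⟩ − ⟨x⟩².
Every integrand reduces to terms xʲ·e^(−2κx) on [0, ∞); use ∫₀^∞ xʲ·e^(−2κx) dx = j!/(2κ)^(j+1).
Normalization: ∫|ψ|² dx = 0.49505.
⟨x⟩ = 0.49505 and ⟨x²⟩ = 0.49015.
(Δx)² = 0.49015 − (0.49505)² = 0.24507.

0.2451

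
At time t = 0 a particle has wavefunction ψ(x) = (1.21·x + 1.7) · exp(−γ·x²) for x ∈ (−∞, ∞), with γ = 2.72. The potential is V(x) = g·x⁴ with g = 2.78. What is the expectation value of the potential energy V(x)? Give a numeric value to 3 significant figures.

0.0830

⟨V⟩ = ∫ V(x)·|ψ|² dx / ∫|ψ|² dx.
Expand each integrand as polynomial × e^(−2γx²) and use ∫x^(2j)·e^(−2γx²) dx = (2j−1)!!/(4γ)^j · √(π/(2γ)), odd powers → 0; here √(π/(2γ)) = 0.75993.
State is unnormalized: ∫|ψ|² dx = 2.2985, and ∫ψ*·V(x)·ψ dx = 0.19076, so ⟨V⟩ = 0.19076 / 2.2985.
⟨V⟩ = 0.082993.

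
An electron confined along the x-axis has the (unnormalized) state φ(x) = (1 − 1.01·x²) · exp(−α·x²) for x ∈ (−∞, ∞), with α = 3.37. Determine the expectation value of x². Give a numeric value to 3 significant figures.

0.0543

⟨x²⟩ = ∫ x²·|φ|² dx / ∫|φ|² dx (integrals over the domain).
Expand each integrand as polynomial × e^(−2αx²) and use ∫x^(2j)·e^(−2αx²) dx = (2j−1)!!/(4α)^j · √(π/(2α)), odd powers → 0; here √(π/(2α)) = 0.68272.
State is unnormalized: ∫|φ|² dx = 0.59191, and ∫φ*·x²·φ dx = 0.032143, so ⟨x²⟩ = 0.032143 / 0.59191.
⟨x²⟩ = 0.054304.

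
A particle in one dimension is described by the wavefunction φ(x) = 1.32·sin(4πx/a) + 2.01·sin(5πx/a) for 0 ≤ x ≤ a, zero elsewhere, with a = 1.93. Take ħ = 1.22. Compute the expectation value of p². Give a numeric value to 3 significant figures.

87.9

p² φ = −ħ² d²φ/dx²; ⟨p²⟩ = −ħ² ∫ φ*·φ'' dx / ∫|φ|² dx.
d²/dx² sin(jπx/a) = −(jπ/a)²·sin(jπx/a); on 0 ≤ x ≤ a, ∫sin²(jπx/a) dx = a/2 and ∫sin(jπx/a)·sin(lπx/a) dx = 0 for j ≠ l, so only diagonal terms survive in ∫|φ|² and ∫φ·φ″; ∫φ·φ′ dx = [φ²/2] between the walls = 0.
State is unnormalized: ∫|φ|² dx = 5.5801, and ∫φ*·(−ħ² φ'') dx = 490.48, so ⟨p²⟩ = 490.48 / 5.5801.
⟨p²⟩ = 87.898.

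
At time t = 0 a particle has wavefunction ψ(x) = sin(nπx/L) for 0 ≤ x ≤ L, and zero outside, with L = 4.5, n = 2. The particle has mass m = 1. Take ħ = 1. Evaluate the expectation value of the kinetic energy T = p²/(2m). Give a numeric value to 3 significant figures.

T = −(ħ²/2m) d²/dx², so ⟨T⟩ = −(ħ²/2m) ∫ ψ*·ψ'' dx / ∫|ψ|² dx; with m = 1.
d/dx sin(nπx/L) = (nπ/L)·cos(nπx/L) and d²/dx² sin(nπx/L) = −(nπ/L)²·sin(nπx/L); on 0 ≤ x ≤ L, ∫sin²(nπx/L) dx = L/2 and ∫sin(nπx/L)·cos(nπx/L) dx = 0.
State is unnormalized: ∫|ψ|² dx = 2.2500, and ∫ψ*·(−ħ²/2m · ψ'') dx = 2.1932, so ⟨T⟩ = 2.1932 / 2.2500.
⟨T⟩ = 0.97478.

0.975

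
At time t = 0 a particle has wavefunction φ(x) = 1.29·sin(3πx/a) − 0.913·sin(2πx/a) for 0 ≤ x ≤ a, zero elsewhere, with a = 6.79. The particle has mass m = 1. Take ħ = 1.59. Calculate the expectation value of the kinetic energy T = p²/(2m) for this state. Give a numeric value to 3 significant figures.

T = −(ħ²/2m) d²/dx², so ⟨T⟩ = −(ħ²/2m) ∫ φ*·φ'' dx / ∫|φ|² dx; with m = 1.
d²/dx² sin(jπx/a) = −(jπ/a)²·sin(jπx/a); on 0 ≤ x ≤ a, ∫sin²(jπx/a) dx = a/2 and ∫sin(jπx/a)·sin(lπx/a) dx = 0 for j ≠ l, so only diagonal terms survive in ∫|φ|² and ∫φ·φ″; ∫φ·φ′ dx = [φ²/2] between the walls = 0.
State is unnormalized: ∫|φ|² dx = 8.4796, and ∫φ*·(−ħ²/2m · φ'') dx = 16.822, so ⟨T⟩ = 16.822 / 8.4796.
⟨T⟩ = 1.9838.

1.98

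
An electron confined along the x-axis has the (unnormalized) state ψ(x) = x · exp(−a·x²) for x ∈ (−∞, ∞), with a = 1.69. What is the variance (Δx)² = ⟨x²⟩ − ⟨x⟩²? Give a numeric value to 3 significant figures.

0.444

Compute ⟨x⟩ and ⟨x²⟩ separately, then (Δx)² = ⟨x²⟩ − ⟨x⟩².
Expand each integrand as polynomial × e^(−2ax²) and use ∫x^(2j)·e^(−2ax²) dx = (2j−1)!!/(4a)^j · √(π/(2a)), odd powers → 0; here √(π/(2a)) = 0.96409.
Normalization: ∫|ψ|² dx = 0.14262.
⟨x⟩ = 0.0000 and ⟨x²⟩ = 0.44379.
(Δx)² = 0.44379 − (0.0000)² = 0.44379.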